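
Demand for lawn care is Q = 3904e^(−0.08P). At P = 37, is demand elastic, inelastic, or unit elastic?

elastic

Q = 202.301, dQ/dP = -16.184.
ε = (dQ/dP)(P/Q) ≈ -2.960.
|ε| = 2.96 > 1.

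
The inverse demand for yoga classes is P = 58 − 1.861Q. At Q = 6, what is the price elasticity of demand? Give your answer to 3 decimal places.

At Q = 6, P = 58 − 1.861(6) = 46.83.
dP/dQ = −1.861, so dQ/dP = 1/(−1.861) = -0.537.
ε = (dQ/dP)(P/Q) = (-0.537)(46.83/6).

-4.194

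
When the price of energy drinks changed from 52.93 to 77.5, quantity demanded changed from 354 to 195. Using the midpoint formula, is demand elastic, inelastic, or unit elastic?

Arc ε ≈ -1.537.
|ε| = 1.54 > 1.

elastic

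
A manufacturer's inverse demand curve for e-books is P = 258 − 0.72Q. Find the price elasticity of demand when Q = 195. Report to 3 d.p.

At Q = 195, P = 258 − 0.72(195) = 117.60.
dP/dQ = −0.72, so dQ/dP = 1/(−0.72) = -1.389.
ε = (dQ/dP)(P/Q) = (-1.389)(117.60/195).

-0.838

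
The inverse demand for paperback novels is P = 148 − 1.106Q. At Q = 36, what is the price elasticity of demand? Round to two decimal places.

-2.72

At Q = 36, P = 148 − 1.106(36) = 108.18.
dP/dQ = −1.106, so dQ/dP = 1/(−1.106) = -0.904.
ε = (dQ/dP)(P/Q) = (-0.904)(108.18/36).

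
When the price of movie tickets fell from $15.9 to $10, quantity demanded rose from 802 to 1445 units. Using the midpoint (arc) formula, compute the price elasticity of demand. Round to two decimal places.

-1.26

ΔQ = 1445 − 802 = 643; ΔP = 10 − 15.9 = -5.9.
Midpoints: P̄ = 12.95, Q̄ = 1123.5.
ε = (ΔQ/ΔP)(P̄/Q̄) = (643/-5.9)(12.95/1123.5).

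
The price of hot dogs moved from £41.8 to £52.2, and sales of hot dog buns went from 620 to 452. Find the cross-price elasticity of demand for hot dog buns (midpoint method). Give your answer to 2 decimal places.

ΔQ_x = 452 − 620 = -168; ΔP_y = 52.2 − 41.8 = 10.4.
Midpoints: P̄_y = 47.00, Q̄_x = 536.0.
ε_xy = (ΔQ_x/ΔP_y)(P̄_y/Q̄_x) = (-168/10.4)(47.00/536.0).

-1.42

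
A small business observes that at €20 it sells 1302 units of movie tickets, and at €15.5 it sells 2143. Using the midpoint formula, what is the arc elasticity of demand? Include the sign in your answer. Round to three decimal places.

-1.926

ΔQ = 2143 − 1302 = 841; ΔP = 15.5 − 20 = -4.5.
Midpoints: P̄ = 17.75, Q̄ = 1722.5.
ε = (ΔQ/ΔP)(P̄/Q̄) = (841/-4.5)(17.75/1722.5).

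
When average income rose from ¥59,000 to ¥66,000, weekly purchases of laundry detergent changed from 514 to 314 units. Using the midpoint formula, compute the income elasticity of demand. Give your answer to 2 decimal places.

ΔQ = -200, ΔI = 7000. Midpoints: Ī = 62,500, Q̄ = 414.0.
ε_I = (ΔQ/ΔI)(Ī/Q̄) = (-200/7000)(62500/414.0).

-4.31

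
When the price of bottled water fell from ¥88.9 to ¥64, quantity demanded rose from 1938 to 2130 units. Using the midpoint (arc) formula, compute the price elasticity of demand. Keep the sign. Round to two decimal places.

ΔQ = 2130 − 1938 = 192; ΔP = 64 − 88.9 = -24.9.
Midpoints: P̄ = 76.45, Q̄ = 2034.0.
ε = (ΔQ/ΔP)(P̄/Q̄) = (192/-24.9)(76.45/2034.0).

-0.29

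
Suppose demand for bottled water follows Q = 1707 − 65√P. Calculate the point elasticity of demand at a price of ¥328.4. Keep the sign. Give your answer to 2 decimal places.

-1.11

At P = 328.4, Q = 529.082.
dQ/dP = −65/(2√P) = -1.793.
ε = (dQ/dP)(P/Q) = (-1.793)(328.4/529.082).
|ε| > 1, so demand is elastic at this price.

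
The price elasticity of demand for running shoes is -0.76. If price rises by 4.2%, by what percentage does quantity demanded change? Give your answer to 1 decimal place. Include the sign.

-3.2%

%ΔQ ≈ ε × %ΔP = (-0.76)(4.2%) = -3.19%.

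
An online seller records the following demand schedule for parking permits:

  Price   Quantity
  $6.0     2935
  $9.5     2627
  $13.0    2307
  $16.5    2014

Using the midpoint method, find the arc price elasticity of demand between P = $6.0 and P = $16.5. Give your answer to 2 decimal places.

At P = 6.0, Q = 2935; at P = 16.5, Q = 2014.
ΔQ = -921, ΔP = 10.5. Midpoints: P̄ = 11.25, Q̄ = 2474.5.
ε = (ΔQ/ΔP)(P̄/Q̄) = (-921/10.5)(11.25/2474.5).

-0.40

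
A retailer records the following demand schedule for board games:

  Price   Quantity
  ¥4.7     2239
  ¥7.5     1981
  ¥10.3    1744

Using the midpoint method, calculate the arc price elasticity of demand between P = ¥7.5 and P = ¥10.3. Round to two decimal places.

-0.40

At P = 7.5, Q = 1981; at P = 10.3, Q = 1744.
ΔQ = -237, ΔP = 2.8. Midpoints: P̄ = 8.90, Q̄ = 1862.5.
ε = (ΔQ/ΔP)(P̄/Q̄) = (-237/2.8)(8.90/1862.5).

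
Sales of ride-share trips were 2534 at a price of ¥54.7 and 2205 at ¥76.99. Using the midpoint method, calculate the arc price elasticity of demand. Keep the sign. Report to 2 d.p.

-0.41

ΔQ = 2205 − 2534 = -329; ΔP = 76.99 − 54.7 = 22.29.
Midpoints: P̄ = 65.84, Q̄ = 2369.5.
ε = (ΔQ/ΔP)(P̄/Q̄) = (-329/22.29)(65.84/2369.5).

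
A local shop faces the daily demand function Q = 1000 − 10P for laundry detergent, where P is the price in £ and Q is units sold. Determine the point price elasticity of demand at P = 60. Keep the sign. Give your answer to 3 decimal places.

At P = 60, Q = 400.
dQ/dP = −10.
ε = (dQ/dP)(P/Q) = (-10)(60/400).
|ε| > 1, so demand is elastic at this price.

-1.500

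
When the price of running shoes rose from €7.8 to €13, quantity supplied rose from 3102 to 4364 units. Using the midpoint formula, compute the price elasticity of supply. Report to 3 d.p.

0.676

ΔQ = 4364 − 3102 = 1262; ΔP = 13 − 7.8 = 5.2.
Midpoints: P̄ = 10.40, Q̄ = 3733.0.
ε_s = (ΔQ/ΔP)(P̄/Q̄) = (1262/5.2)(10.40/3733.0).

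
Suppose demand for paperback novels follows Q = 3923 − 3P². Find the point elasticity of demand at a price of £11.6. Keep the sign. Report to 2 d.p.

At P = 11.6, Q = 3519.320.
dQ/dP = −6P = -69.600.
ε = (dQ/dP)(P/Q) = (-69.600)(11.6/3519.320).

-0.23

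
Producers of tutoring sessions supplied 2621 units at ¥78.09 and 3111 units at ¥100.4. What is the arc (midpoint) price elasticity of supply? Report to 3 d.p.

ΔQ = 3111 − 2621 = 490; ΔP = 100.4 − 78.09 = 22.31.
Midpoints: P̄ = 89.25, Q̄ = 2866.0.
ε_s = (ΔQ/ΔP)(P̄/Q̄) = (490/22.31)(89.25/2866.0).

0.684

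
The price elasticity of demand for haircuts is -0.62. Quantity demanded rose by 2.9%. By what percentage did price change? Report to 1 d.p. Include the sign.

-4.7%

%ΔP ≈ %ΔQ / ε = (2.9%)/(-0.62) = -4.68%.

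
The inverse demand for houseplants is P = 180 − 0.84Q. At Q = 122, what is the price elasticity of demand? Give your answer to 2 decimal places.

-0.76

At Q = 122, P = 180 − 0.84(122) = 77.52.
dP/dQ = −0.84, so dQ/dP = 1/(−0.84) = -1.190.
ε = (dQ/dP)(P/Q) = (-1.190)(77.52/122).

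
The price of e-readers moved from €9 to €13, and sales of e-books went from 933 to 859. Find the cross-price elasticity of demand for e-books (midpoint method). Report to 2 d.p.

ΔQ_x = 859 − 933 = -74; ΔP_y = 13 − 9 = 4.
Midpoints: P̄_y = 11.00, Q̄_x = 896.0.
ε_xy = (ΔQ_x/ΔP_y)(P̄_y/Q̄_x) = (-74/4)(11.00/896.0).
ε_xy < 0, so the goods are complements.

-0.23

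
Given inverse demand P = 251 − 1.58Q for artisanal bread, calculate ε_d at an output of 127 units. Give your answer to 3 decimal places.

At Q = 127, P = 251 − 1.58(127) = 50.34.
dP/dQ = −1.58, so dQ/dP = 1/(−1.58) = -0.633.
ε = (dQ/dP)(P/Q) = (-0.633)(50.34/127).

-0.251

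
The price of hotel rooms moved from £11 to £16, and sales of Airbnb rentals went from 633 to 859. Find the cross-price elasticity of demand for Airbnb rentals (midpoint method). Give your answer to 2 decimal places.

ΔQ_x = 859 − 633 = 226; ΔP_y = 16 − 11 = 5.
Midpoints: P̄_y = 13.50, Q̄_x = 746.0.
ε_xy = (ΔQ_x/ΔP_y)(P̄_y/Q̄_x) = (226/5)(13.50/746.0).

0.82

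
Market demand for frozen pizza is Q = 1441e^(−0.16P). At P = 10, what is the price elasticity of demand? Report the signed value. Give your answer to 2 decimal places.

-1.60

At P = 10, Q = 290.933.
dQ/dP = −0.16·1441e^(−0.16P) = −0.16Q = -46.549.
ε = (dQ/dP)(P/Q) = (-46.549)(10/290.933).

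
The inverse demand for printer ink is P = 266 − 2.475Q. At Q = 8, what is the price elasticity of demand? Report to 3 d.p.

-12.434

At Q = 8, P = 266 − 2.475(8) = 246.20.
dP/dQ = −2.475, so dQ/dP = 1/(−2.475) = -0.404.
ε = (dQ/dP)(P/Q) = (-0.404)(246.20/8).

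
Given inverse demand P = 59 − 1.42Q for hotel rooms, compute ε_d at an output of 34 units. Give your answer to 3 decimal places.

At Q = 34, P = 59 − 1.42(34) = 10.72.
dP/dQ = −1.42, so dQ/dP = 1/(−1.42) = -0.704.
ε = (dQ/dP)(P/Q) = (-0.704)(10.72/34).

-0.222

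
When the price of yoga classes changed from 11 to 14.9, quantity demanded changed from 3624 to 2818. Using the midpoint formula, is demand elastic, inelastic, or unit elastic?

inelastic

Arc ε ≈ -0.831.
|ε| = 0.83 < 1.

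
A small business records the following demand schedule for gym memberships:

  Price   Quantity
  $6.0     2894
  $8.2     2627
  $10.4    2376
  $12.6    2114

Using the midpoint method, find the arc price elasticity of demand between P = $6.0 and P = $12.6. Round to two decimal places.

At P = 6.0, Q = 2894; at P = 12.6, Q = 2114.
ΔQ = -780, ΔP = 6.6. Midpoints: P̄ = 9.30, Q̄ = 2504.0.
ε = (ΔQ/ΔP)(P̄/Q̄) = (-780/6.6)(9.30/2504.0).

-0.44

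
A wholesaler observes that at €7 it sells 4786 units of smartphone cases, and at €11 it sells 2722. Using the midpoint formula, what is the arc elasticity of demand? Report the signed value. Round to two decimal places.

ΔQ = 2722 − 4786 = -2064; ΔP = 11 − 7 = 4.
Midpoints: P̄ = 9.00, Q̄ = 3754.0.
ε = (ΔQ/ΔP)(P̄/Q̄) = (-2064/4)(9.00/3754.0).

-1.24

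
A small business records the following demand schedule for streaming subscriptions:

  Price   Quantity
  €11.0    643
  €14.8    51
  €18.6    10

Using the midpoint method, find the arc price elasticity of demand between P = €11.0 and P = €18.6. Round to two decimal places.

-3.78

At P = 11.0, Q = 643; at P = 18.6, Q = 10.
ΔQ = -633, ΔP = 7.6. Midpoints: P̄ = 14.80, Q̄ = 326.5.
ε = (ΔQ/ΔP)(P̄/Q̄) = (-633/7.6)(14.80/326.5).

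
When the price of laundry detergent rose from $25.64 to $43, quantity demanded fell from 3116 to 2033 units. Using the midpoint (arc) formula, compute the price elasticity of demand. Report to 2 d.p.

ΔQ = 2033 − 3116 = -1083; ΔP = 43 − 25.64 = 17.36.
Midpoints: P̄ = 34.32, Q̄ = 2574.5.
ε = (ΔQ/ΔP)(P̄/Q̄) = (-1083/17.36)(34.32/2574.5).

-0.83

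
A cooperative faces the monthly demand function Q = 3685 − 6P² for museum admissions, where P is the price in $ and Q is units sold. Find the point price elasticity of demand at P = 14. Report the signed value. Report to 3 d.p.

At P = 14, Q = 2509.
dQ/dP = −12P = -168.
ε = (dQ/dP)(P/Q) = (-168)(14/2509).

-0.937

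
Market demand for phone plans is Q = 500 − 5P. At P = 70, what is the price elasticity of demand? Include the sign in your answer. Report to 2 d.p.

-2.33

At P = 70, Q = 150.
dQ/dP = −5.
ε = (dQ/dP)(P/Q) = (-5)(70/150).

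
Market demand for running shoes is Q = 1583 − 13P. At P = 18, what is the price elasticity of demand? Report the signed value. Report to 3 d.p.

At P = 18, Q = 1349.
dQ/dP = −13.
ε = (dQ/dP)(P/Q) = (-13)(18/1349).

-0.173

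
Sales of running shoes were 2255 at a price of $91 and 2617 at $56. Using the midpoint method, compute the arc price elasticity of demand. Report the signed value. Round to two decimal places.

-0.31

ΔQ = 2617 − 2255 = 362; ΔP = 56 − 91 = -35.
Midpoints: P̄ = 73.50, Q̄ = 2436.0.
ε = (ΔQ/ΔP)(P̄/Q̄) = (362/-35)(73.50/2436.0).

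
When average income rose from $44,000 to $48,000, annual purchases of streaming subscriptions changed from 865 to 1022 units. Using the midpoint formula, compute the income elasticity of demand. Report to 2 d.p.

1.91

ΔQ = 157, ΔI = 4000. Midpoints: Ī = 46,000, Q̄ = 943.5.
ε_I = (ΔQ/ΔI)(Ī/Q̄) = (157/4000)(46000/943.5).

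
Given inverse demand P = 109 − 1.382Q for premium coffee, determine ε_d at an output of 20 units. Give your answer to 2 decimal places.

-2.94

At Q = 20, P = 109 − 1.382(20) = 81.36.
dP/dQ = −1.382, so dQ/dP = 1/(−1.382) = -0.724.
ε = (dQ/dP)(P/Q) = (-0.724)(81.36/20).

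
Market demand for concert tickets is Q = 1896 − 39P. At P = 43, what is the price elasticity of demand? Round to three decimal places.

-7.658

At P = 43, Q = 219.
dQ/dP = −39.
ε = (dQ/dP)(P/Q) = (-39)(43/219).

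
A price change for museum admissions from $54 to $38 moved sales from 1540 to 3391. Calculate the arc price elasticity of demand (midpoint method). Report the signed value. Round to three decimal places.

-2.158

ΔQ = 3391 − 1540 = 1851; ΔP = 38 − 54 = -16.
Midpoints: P̄ = 46.00, Q̄ = 2465.5.
ε = (ΔQ/ΔP)(P̄/Q̄) = (1851/-16)(46.00/2465.5).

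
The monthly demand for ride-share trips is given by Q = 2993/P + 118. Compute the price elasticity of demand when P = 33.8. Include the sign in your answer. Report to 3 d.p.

At P = 33.8, Q = 206.550.
dQ/dP = −2993/P² = -2.620.
ε = (dQ/dP)(P/Q) = (-2.620)(33.8/206.550).

-0.429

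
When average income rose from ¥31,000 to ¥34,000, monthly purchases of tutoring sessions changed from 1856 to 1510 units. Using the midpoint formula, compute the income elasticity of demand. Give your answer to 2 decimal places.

ΔQ = -346, ΔI = 3000. Midpoints: Ī = 32,500, Q̄ = 1683.0.
ε_I = (ΔQ/ΔI)(Ī/Q̄) = (-346/3000)(32500/1683.0).

-2.23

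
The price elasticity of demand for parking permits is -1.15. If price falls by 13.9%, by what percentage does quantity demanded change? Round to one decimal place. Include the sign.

%ΔQ ≈ ε × %ΔP = (-1.15)(-13.9%) = 15.98%.

16.0%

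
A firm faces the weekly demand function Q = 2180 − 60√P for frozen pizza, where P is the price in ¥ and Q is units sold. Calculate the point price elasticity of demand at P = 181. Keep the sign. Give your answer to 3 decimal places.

At P = 181, Q = 1372.783.
dQ/dP = −60/(2√P) = -2.230.
ε = (dQ/dP)(P/Q) = (-2.230)(181/1372.783).

-0.294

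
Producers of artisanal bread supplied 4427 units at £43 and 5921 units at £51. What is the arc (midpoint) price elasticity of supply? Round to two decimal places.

ΔQ = 5921 − 4427 = 1494; ΔP = 51 − 43 = 8.
Midpoints: P̄ = 47.00, Q̄ = 5174.0.
ε_s = (ΔQ/ΔP)(P̄/Q̄) = (1494/8)(47.00/5174.0).

1.70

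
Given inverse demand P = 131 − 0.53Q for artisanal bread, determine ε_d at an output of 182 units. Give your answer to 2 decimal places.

At Q = 182, P = 131 − 0.53(182) = 34.54.
dP/dQ = −0.53, so dQ/dP = 1/(−0.53) = -1.887.
ε = (dQ/dP)(P/Q) = (-1.887)(34.54/182).

-0.36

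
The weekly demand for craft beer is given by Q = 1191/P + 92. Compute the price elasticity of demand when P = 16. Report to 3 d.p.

At P = 16, Q = 166.438.
dQ/dP = −1191/P² = -4.652.
ε = (dQ/dP)(P/Q) = (-4.652)(16/166.438).
|ε| < 1, so demand is inelastic at this price.

-0.447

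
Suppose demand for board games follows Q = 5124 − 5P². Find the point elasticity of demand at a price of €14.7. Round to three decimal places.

-0.534

At P = 14.7, Q = 4043.550.
dQ/dP = −10P = -147.
ε = (dQ/dP)(P/Q) = (-147)(14.7/4043.550).
|ε| < 1, so demand is inelastic at this price.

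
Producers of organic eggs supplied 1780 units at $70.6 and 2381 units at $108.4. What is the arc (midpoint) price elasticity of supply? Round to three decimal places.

0.684

ΔQ = 2381 − 1780 = 601; ΔP = 108.4 − 70.6 = 37.8.
Midpoints: P̄ = 89.50, Q̄ = 2080.5.
ε_s = (ΔQ/ΔP)(P̄/Q̄) = (601/37.8)(89.50/2080.5).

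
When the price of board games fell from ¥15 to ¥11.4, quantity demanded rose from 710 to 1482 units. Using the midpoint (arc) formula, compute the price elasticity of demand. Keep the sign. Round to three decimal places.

-2.583

ΔQ = 1482 − 710 = 772; ΔP = 11.4 − 15 = -3.6.
Midpoints: P̄ = 13.20, Q̄ = 1096.0.
ε = (ΔQ/ΔP)(P̄/Q̄) = (772/-3.6)(13.20/1096.0).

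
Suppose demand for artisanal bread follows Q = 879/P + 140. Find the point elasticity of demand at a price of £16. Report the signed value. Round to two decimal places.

-0.28

At P = 16, Q = 194.938.
dQ/dP = −879/P² = -3.434.
ε = (dQ/dP)(P/Q) = (-3.434)(16/194.938).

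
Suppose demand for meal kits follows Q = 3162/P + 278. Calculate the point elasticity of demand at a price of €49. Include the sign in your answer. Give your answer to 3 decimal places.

-0.188

At P = 49, Q = 342.531.
dQ/dP = −3162/P² = -1.317.
ε = (dQ/dP)(P/Q) = (-1.317)(49/342.531).
|ε| < 1, so demand is inelastic at this price.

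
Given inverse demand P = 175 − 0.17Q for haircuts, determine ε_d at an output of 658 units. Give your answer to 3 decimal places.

At Q = 658, P = 175 − 0.17(658) = 63.14.
dP/dQ = −0.17, so dQ/dP = 1/(−0.17) = -5.882.
ε = (dQ/dP)(P/Q) = (-5.882)(63.14/658).

-0.564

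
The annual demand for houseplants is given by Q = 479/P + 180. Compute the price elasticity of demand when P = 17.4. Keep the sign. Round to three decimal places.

At P = 17.4, Q = 207.529.
dQ/dP = −479/P² = -1.582.
ε = (dQ/dP)(P/Q) = (-1.582)(17.4/207.529).

-0.133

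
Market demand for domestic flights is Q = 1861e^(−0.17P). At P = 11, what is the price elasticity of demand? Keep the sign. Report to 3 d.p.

-1.870

At P = 11, Q = 286.824.
dQ/dP = −0.17·1861e^(−0.17P) = −0.17Q = -48.760.
ε = (dQ/dP)(P/Q) = (-48.760)(11/286.824).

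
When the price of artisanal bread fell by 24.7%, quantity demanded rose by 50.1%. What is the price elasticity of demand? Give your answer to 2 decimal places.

-2.03

ε = %ΔQ / %ΔP = (50.1)/(-24.7) = -2.028.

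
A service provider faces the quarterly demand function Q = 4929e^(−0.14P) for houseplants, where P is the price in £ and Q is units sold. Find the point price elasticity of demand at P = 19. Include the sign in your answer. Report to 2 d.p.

-2.66

At P = 19, Q = 344.775.
dQ/dP = −0.14·4929e^(−0.14P) = −0.14Q = -48.268.
ε = (dQ/dP)(P/Q) = (-48.268)(19/344.775).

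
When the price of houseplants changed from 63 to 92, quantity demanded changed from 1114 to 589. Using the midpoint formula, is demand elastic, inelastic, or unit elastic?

Arc ε ≈ -1.648.
|ε| = 1.65 > 1.

elastic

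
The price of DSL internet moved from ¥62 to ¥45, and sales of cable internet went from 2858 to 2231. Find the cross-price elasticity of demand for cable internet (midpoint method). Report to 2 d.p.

ΔQ_x = 2231 − 2858 = -627; ΔP_y = 45 − 62 = -17.
Midpoints: P̄_y = 53.50, Q̄_x = 2544.5.
ε_xy = (ΔQ_x/ΔP_y)(P̄_y/Q̄_x) = (-627/-17)(53.50/2544.5).
ε_xy > 0, so the goods are substitutes.

0.78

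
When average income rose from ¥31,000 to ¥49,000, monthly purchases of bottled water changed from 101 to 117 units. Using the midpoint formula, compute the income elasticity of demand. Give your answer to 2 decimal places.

0.33

ΔQ = 16, ΔI = 18000. Midpoints: Ī = 40,000, Q̄ = 109.0.
ε_I = (ΔQ/ΔI)(Ī/Q̄) = (16/18000)(40000/109.0).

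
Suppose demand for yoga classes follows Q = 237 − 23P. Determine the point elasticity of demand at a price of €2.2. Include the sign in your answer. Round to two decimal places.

At P = 2.2, Q = 186.400.
dQ/dP = −23.
ε = (dQ/dP)(P/Q) = (-23)(2.2/186.400).
|ε| < 1, so demand is inelastic at this price.

-0.27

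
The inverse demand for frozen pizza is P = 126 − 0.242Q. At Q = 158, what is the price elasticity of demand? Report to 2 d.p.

At Q = 158, P = 126 − 0.242(158) = 87.76.
dP/dQ = −0.242, so dQ/dP = 1/(−0.242) = -4.132.
ε = (dQ/dP)(P/Q) = (-4.132)(87.76/158).

-2.30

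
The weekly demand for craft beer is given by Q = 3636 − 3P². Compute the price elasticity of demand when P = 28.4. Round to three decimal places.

At P = 28.4, Q = 1216.320.
dQ/dP = −6P = -170.400.
ε = (dQ/dP)(P/Q) = (-170.400)(28.4/1216.320).

-3.979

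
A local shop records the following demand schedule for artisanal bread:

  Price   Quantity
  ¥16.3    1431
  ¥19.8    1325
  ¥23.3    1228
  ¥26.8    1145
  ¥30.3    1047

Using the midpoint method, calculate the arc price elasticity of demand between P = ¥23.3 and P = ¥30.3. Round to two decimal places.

At P = 23.3, Q = 1228; at P = 30.3, Q = 1047.
ΔQ = -181, ΔP = 7.0. Midpoints: P̄ = 26.80, Q̄ = 1137.5.
ε = (ΔQ/ΔP)(P̄/Q̄) = (-181/7.0)(26.80/1137.5).

-0.61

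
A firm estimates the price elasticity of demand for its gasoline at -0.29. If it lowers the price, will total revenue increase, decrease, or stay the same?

decrease

|ε| = 0.29 < 1, so demand is inelastic. A price cut therefore reduces total revenue.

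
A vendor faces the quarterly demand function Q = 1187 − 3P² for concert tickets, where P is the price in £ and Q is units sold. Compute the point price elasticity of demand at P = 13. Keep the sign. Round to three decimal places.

-1.491

At P = 13, Q = 680.
dQ/dP = −6P = -78.
ε = (dQ/dP)(P/Q) = (-78)(13/680).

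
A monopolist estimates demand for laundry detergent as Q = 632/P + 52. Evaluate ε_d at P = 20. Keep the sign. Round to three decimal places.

-0.378

At P = 20, Q = 83.600.
dQ/dP = −632/P² = -1.580.
ε = (dQ/dP)(P/Q) = (-1.580)(20/83.600).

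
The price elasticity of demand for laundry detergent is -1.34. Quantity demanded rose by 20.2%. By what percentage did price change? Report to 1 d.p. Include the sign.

%ΔP ≈ %ΔQ / ε = (20.2%)/(-1.34) = -15.07%.

-15.1%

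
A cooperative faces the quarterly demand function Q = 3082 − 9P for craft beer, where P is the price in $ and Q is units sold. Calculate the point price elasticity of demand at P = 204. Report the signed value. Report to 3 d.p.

At P = 204, Q = 1246.
dQ/dP = −9.
ε = (dQ/dP)(P/Q) = (-9)(204/1246).
|ε| > 1, so demand is elastic at this price.

-1.474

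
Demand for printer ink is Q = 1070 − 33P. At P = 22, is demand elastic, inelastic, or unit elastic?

elastic

Q = 344, dQ/dP = -33.
ε = (dQ/dP)(P/Q) ≈ -2.110.
|ε| = 2.11 > 1.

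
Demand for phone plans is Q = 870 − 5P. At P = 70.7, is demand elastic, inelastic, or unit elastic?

Q = 516.500, dQ/dP = -5.
ε = (dQ/dP)(P/Q) ≈ -0.684.
|ε| = 0.68 < 1.

inelastic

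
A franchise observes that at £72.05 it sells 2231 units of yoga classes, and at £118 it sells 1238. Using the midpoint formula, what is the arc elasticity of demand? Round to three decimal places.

-1.184

ΔQ = 1238 − 2231 = -993; ΔP = 118 − 72.05 = 45.95.
Midpoints: P̄ = 95.03, Q̄ = 1734.5.
ε = (ΔQ/ΔP)(P̄/Q̄) = (-993/45.95)(95.03/1734.5).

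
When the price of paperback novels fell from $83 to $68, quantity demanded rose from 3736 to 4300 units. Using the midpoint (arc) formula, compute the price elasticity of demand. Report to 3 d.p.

-0.707

ΔQ = 4300 − 3736 = 564; ΔP = 68 − 83 = -15.
Midpoints: P̄ = 75.50, Q̄ = 4018.0.
ε = (ΔQ/ΔP)(P̄/Q̄) = (564/-15)(75.50/4018.0).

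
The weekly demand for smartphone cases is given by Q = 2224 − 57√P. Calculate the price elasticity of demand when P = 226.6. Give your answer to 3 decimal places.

-0.314

At P = 226.6, Q = 1365.965.
dQ/dP = −57/(2√P) = -1.893.
ε = (dQ/dP)(P/Q) = (-1.893)(226.6/1365.965).
|ε| < 1, so demand is inelastic at this price.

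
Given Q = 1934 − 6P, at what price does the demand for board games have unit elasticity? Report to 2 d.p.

161.17

For linear demand Q = a − bP, ε = −bP/(a − bP). |ε| = 1 when bP = a − bP, i.e. P = a/(2b).
P = 1934/(2·6) = 1934/12 = 161.1667.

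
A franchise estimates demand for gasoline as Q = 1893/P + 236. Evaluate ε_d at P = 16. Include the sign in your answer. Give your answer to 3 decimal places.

-0.334

At P = 16, Q = 354.312.
dQ/dP = −1893/P² = -7.395.
ε = (dQ/dP)(P/Q) = (-7.395)(16/354.312).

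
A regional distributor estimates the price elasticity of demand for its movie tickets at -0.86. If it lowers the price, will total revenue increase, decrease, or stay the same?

decrease

|ε| = 0.86 < 1, so demand is inelastic. A price cut therefore reduces total revenue.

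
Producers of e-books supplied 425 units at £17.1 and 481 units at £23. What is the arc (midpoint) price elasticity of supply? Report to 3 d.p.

0.420

ΔQ = 481 − 425 = 56; ΔP = 23 − 17.1 = 5.9.
Midpoints: P̄ = 20.05, Q̄ = 453.0.
ε_s = (ΔQ/ΔP)(P̄/Q̄) = (56/5.9)(20.05/453.0).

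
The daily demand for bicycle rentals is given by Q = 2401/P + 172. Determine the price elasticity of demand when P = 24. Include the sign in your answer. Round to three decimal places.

-0.368

At P = 24, Q = 272.042.
dQ/dP = −2401/P² = -4.168.
ε = (dQ/dP)(P/Q) = (-4.168)(24/272.042).
|ε| < 1, so demand is inelastic at this price.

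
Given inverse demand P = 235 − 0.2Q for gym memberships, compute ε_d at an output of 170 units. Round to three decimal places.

-5.912

At Q = 170, P = 235 − 0.2(170) = 201.00.
dP/dQ = −0.2, so dQ/dP = 1/(−0.2) = -5.000.
ε = (dQ/dP)(P/Q) = (-5.000)(201.00/170).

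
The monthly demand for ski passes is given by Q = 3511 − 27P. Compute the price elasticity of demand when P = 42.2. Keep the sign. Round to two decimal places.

-0.48

At P = 42.2, Q = 2371.600.
dQ/dP = −27.
ε = (dQ/dP)(P/Q) = (-27)(42.2/2371.600).
|ε| < 1, so demand is inelastic at this price.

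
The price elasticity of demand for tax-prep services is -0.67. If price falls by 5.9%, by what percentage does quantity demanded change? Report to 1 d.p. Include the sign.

4.0%

%ΔQ ≈ ε × %ΔP = (-0.67)(-5.9%) = 3.95%.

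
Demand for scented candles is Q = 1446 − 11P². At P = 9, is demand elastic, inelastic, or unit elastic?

elastic

Q = 555, dQ/dP = -198.
ε = (dQ/dP)(P/Q) ≈ -3.211.
|ε| = 3.21 > 1.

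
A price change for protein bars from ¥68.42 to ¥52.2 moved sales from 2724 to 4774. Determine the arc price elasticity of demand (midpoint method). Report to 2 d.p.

-2.03

ΔQ = 4774 − 2724 = 2050; ΔP = 52.2 − 68.42 = -16.22.
Midpoints: P̄ = 60.31, Q̄ = 3749.0.
ε = (ΔQ/ΔP)(P̄/Q̄) = (2050/-16.22)(60.31/3749.0).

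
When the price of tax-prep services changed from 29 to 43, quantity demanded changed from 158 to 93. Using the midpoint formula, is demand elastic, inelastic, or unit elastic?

Arc ε ≈ -1.332.
|ε| = 1.33 > 1.

elastic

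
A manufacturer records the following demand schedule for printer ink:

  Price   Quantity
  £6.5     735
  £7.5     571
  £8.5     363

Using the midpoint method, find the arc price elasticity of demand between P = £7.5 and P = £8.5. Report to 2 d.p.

-3.56

At P = 7.5, Q = 571; at P = 8.5, Q = 363.
ΔQ = -208, ΔP = 1.0. Midpoints: P̄ = 8.00, Q̄ = 467.0.
ε = (ΔQ/ΔP)(P̄/Q̄) = (-208/1.0)(8.00/467.0).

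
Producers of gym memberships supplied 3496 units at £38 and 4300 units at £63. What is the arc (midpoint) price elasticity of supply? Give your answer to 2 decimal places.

0.42

ΔQ = 4300 − 3496 = 804; ΔP = 63 − 38 = 25.
Midpoints: P̄ = 50.50, Q̄ = 3898.0.
ε_s = (ΔQ/ΔP)(P̄/Q̄) = (804/25)(50.50/3898.0).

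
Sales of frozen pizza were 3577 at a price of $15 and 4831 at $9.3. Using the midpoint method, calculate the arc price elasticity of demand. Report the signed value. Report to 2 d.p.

ΔQ = 4831 − 3577 = 1254; ΔP = 9.3 − 15 = -5.7.
Midpoints: P̄ = 12.15, Q̄ = 4204.0.
ε = (ΔQ/ΔP)(P̄/Q̄) = (1254/-5.7)(12.15/4204.0).

-0.64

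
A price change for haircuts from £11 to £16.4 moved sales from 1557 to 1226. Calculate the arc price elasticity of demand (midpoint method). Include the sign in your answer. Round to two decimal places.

-0.60

ΔQ = 1226 − 1557 = -331; ΔP = 16.4 − 11 = 5.4.
Midpoints: P̄ = 13.70, Q̄ = 1391.5.
ε = (ΔQ/ΔP)(P̄/Q̄) = (-331/5.4)(13.70/1391.5).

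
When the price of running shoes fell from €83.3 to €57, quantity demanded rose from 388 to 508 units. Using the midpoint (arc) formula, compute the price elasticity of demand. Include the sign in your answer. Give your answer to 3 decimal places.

ΔQ = 508 − 388 = 120; ΔP = 57 − 83.3 = -26.3.
Midpoints: P̄ = 70.15, Q̄ = 448.0.
ε = (ΔQ/ΔP)(P̄/Q̄) = (120/-26.3)(70.15/448.0).

-0.714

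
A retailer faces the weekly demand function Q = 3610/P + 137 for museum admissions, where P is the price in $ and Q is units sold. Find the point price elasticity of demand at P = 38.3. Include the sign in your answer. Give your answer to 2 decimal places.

At P = 38.3, Q = 231.256.
dQ/dP = −3610/P² = -2.461.
ε = (dQ/dP)(P/Q) = (-2.461)(38.3/231.256).

-0.41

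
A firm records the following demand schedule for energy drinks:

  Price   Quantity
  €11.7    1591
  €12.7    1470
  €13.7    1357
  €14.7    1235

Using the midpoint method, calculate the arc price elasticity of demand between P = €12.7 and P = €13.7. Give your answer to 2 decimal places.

At P = 12.7, Q = 1470; at P = 13.7, Q = 1357.
ΔQ = -113, ΔP = 1.0. Midpoints: P̄ = 13.20, Q̄ = 1413.5.
ε = (ΔQ/ΔP)(P̄/Q̄) = (-113/1.0)(13.20/1413.5).

-1.06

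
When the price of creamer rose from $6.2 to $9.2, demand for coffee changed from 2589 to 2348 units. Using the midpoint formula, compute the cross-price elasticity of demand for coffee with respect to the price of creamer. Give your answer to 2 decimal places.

ΔQ_x = 2348 − 2589 = -241; ΔP_y = 9.2 − 6.2 = 3.0.
Midpoints: P̄_y = 7.70, Q̄_x = 2468.5.
ε_xy = (ΔQ_x/ΔP_y)(P̄_y/Q̄_x) = (-241/3.0)(7.70/2468.5).

-0.25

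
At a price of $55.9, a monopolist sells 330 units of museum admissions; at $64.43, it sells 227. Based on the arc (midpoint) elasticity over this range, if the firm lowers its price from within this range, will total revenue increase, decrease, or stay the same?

Arc ε = (-103/8.53)(60.17/278.5) ≈ -2.609.
|ε| = 2.61 > 1, so demand is elastic. A price cut therefore raises total revenue.

increase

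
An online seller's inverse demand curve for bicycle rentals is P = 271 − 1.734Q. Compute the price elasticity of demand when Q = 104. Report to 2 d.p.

-0.50

At Q = 104, P = 271 − 1.734(104) = 90.66.
dP/dQ = −1.734, so dQ/dP = 1/(−1.734) = -0.577.
ε = (dQ/dP)(P/Q) = (-0.577)(90.66/104).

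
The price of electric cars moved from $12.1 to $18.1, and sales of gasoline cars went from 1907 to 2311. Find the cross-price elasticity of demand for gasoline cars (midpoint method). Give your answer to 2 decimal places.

0.48

ΔQ_x = 2311 − 1907 = 404; ΔP_y = 18.1 − 12.1 = 6.0.
Midpoints: P̄_y = 15.10, Q̄_x = 2109.0.
ε_xy = (ΔQ_x/ΔP_y)(P̄_y/Q̄_x) = (404/6.0)(15.10/2109.0).
ε_xy > 0, so the goods are substitutes.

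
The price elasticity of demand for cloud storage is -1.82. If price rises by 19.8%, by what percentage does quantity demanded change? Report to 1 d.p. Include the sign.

-36.0%

%ΔQ ≈ ε × %ΔP = (-1.82)(19.8%) = -36.04%.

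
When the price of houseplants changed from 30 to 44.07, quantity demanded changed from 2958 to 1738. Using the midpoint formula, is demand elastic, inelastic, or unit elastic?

Arc ε ≈ -1.368.
|ε| = 1.37 > 1.

elastic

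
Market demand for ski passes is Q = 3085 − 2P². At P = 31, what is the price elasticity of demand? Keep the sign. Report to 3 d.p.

-3.305

At P = 31, Q = 1163.
dQ/dP = −4P = -124.
ε = (dQ/dP)(P/Q) = (-124)(31/1163).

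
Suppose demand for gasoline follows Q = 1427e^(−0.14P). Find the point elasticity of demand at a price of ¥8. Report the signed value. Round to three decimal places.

At P = 8, Q = 465.601.
dQ/dP = −0.14·1427e^(−0.14P) = −0.14Q = -65.184.
ε = (dQ/dP)(P/Q) = (-65.184)(8/465.601).

-1.120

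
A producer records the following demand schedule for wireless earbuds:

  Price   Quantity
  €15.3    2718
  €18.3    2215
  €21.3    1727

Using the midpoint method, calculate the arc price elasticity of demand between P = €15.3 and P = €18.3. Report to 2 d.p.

-1.14

At P = 15.3, Q = 2718; at P = 18.3, Q = 2215.
ΔQ = -503, ΔP = 3.0. Midpoints: P̄ = 16.80, Q̄ = 2466.5.
ε = (ΔQ/ΔP)(P̄/Q̄) = (-503/3.0)(16.80/2466.5).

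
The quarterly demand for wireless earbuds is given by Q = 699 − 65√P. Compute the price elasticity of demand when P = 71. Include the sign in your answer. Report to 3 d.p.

-1.810

At P = 71, Q = 151.300.
dQ/dP = −65/(2√P) = -3.857.
ε = (dQ/dP)(P/Q) = (-3.857)(71/151.300).
|ε| > 1, so demand is elastic at this price.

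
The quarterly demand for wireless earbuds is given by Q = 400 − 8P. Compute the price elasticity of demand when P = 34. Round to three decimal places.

At P = 34, Q = 128.
dQ/dP = −8.
ε = (dQ/dP)(P/Q) = (-8)(34/128).

-2.125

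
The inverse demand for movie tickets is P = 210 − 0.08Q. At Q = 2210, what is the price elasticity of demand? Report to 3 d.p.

At Q = 2210, P = 210 − 0.08(2210) = 33.20.
dP/dQ = −0.08, so dQ/dP = 1/(−0.08) = -12.500.
ε = (dQ/dP)(P/Q) = (-12.500)(33.20/2210).

-0.188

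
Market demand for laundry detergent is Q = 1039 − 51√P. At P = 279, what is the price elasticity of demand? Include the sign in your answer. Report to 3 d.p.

-2.276

At P = 279, Q = 187.132.
dQ/dP = −51/(2√P) = -1.527.
ε = (dQ/dP)(P/Q) = (-1.527)(279/187.132).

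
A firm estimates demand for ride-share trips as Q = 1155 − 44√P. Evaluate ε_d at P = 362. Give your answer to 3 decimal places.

At P = 362, Q = 317.843.
dQ/dP = −44/(2√P) = -1.156.
ε = (dQ/dP)(P/Q) = (-1.156)(362/317.843).

-1.317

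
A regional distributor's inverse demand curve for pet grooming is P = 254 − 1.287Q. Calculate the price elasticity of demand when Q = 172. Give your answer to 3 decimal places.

At Q = 172, P = 254 − 1.287(172) = 32.64.
dP/dQ = −1.287, so dQ/dP = 1/(−1.287) = -0.777.
ε = (dQ/dP)(P/Q) = (-0.777)(32.64/172).

-0.147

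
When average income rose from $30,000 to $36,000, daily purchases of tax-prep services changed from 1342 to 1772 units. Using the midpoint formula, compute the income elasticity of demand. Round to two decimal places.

ΔQ = 430, ΔI = 6000. Midpoints: Ī = 33,000, Q̄ = 1557.0.
ε_I = (ΔQ/ΔI)(Ī/Q̄) = (430/6000)(33000/1557.0).

1.52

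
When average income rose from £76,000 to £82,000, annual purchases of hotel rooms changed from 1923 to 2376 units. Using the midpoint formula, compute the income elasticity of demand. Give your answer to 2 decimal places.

ΔQ = 453, ΔI = 6000. Midpoints: Ī = 79,000, Q̄ = 2149.5.
ε_I = (ΔQ/ΔI)(Ī/Q̄) = (453/6000)(79000/2149.5).

2.77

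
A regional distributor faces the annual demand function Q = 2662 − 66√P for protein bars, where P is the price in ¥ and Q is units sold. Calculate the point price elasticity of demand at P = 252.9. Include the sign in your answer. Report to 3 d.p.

-0.325

At P = 252.9, Q = 1612.413.
dQ/dP = −66/(2√P) = -2.075.
ε = (dQ/dP)(P/Q) = (-2.075)(252.9/1612.413).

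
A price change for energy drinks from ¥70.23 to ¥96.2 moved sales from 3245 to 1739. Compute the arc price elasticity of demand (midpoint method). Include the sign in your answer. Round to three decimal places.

ΔQ = 1739 − 3245 = -1506; ΔP = 96.2 − 70.23 = 25.97.
Midpoints: P̄ = 83.22, Q̄ = 2492.0.
ε = (ΔQ/ΔP)(P̄/Q̄) = (-1506/25.97)(83.22/2492.0).

-1.936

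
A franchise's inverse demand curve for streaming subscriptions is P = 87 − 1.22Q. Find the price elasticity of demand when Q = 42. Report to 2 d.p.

-0.70

At Q = 42, P = 87 − 1.22(42) = 35.76.
dP/dQ = −1.22, so dQ/dP = 1/(−1.22) = -0.820.
ε = (dQ/dP)(P/Q) = (-0.820)(35.76/42).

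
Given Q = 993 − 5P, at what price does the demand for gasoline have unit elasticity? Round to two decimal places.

For linear demand Q = a − bP, ε = −bP/(a − bP). |ε| = 1 when bP = a − bP, i.e. P = a/(2b).
P = 993/(2·5) = 993/10 = 99.3000.

99.30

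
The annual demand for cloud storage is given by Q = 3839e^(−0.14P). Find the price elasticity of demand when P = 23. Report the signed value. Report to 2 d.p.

-3.22

At P = 23, Q = 153.387.
dQ/dP = −0.14·3839e^(−0.14P) = −0.14Q = -21.474.
ε = (dQ/dP)(P/Q) = (-21.474)(23/153.387).
|ε| > 1, so demand is elastic at this price.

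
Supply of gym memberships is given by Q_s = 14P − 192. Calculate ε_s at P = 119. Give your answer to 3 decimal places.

At P = 119, Q_s = 1474.
dQ_s/dP = 14.
ε_s = (dQ_s/dP)(P/Q_s) = (14)(119/1474).

1.130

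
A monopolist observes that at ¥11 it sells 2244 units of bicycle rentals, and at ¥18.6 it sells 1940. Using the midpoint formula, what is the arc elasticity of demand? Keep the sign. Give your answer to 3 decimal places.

-0.283

ΔQ = 1940 − 2244 = -304; ΔP = 18.6 − 11 = 7.6.
Midpoints: P̄ = 14.80, Q̄ = 2092.0.
ε = (ΔQ/ΔP)(P̄/Q̄) = (-304/7.6)(14.80/2092.0).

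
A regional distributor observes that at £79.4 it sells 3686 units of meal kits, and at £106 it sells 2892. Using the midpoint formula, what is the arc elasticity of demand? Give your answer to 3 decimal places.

ΔQ = 2892 − 3686 = -794; ΔP = 106 − 79.4 = 26.6.
Midpoints: P̄ = 92.70, Q̄ = 3289.0.
ε = (ΔQ/ΔP)(P̄/Q̄) = (-794/26.6)(92.70/3289.0).

-0.841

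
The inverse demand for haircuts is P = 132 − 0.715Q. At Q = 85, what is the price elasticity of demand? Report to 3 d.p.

At Q = 85, P = 132 − 0.715(85) = 71.22.
dP/dQ = −0.715, so dQ/dP = 1/(−0.715) = -1.399.
ε = (dQ/dP)(P/Q) = (-1.399)(71.22/85).

-1.172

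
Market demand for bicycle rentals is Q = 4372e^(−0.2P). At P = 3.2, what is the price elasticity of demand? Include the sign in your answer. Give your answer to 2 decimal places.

-0.64

At P = 3.2, Q = 2305.322.
dQ/dP = −0.2·4372e^(−0.2P) = −0.2Q = -461.064.
ε = (dQ/dP)(P/Q) = (-461.064)(3.2/2305.322).
|ε| < 1, so demand is inelastic at this price.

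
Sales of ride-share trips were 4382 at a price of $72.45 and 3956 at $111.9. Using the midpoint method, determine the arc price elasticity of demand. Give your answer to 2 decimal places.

ΔQ = 3956 − 4382 = -426; ΔP = 111.9 − 72.45 = 39.45.
Midpoints: P̄ = 92.18, Q̄ = 4169.0.
ε = (ΔQ/ΔP)(P̄/Q̄) = (-426/39.45)(92.18/4169.0).

-0.24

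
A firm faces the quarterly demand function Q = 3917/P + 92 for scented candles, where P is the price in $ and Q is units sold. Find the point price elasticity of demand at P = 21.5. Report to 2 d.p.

-0.66

At P = 21.5, Q = 274.186.
dQ/dP = −3917/P² = -8.474.
ε = (dQ/dP)(P/Q) = (-8.474)(21.5/274.186).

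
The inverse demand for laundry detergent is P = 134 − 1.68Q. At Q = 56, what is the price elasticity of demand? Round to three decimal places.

-0.424

At Q = 56, P = 134 − 1.68(56) = 39.92.
dP/dQ = −1.68, so dQ/dP = 1/(−1.68) = -0.595.
ε = (dQ/dP)(P/Q) = (-0.595)(39.92/56).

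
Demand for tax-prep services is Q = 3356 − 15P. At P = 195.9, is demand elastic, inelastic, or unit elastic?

Q = 417.500, dQ/dP = -15.
ε = (dQ/dP)(P/Q) ≈ -7.038.
|ε| = 7.04 > 1.

elastic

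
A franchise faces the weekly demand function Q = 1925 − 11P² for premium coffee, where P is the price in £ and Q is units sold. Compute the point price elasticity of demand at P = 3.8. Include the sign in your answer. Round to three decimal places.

-0.180

At P = 3.8, Q = 1766.160.
dQ/dP = −22P = -83.600.
ε = (dQ/dP)(P/Q) = (-83.600)(3.8/1766.160).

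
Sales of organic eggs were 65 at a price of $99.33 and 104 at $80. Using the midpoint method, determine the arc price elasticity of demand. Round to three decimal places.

ΔQ = 104 − 65 = 39; ΔP = 80 − 99.33 = -19.33.
Midpoints: P̄ = 89.66, Q̄ = 84.5.
ε = (ΔQ/ΔP)(P̄/Q̄) = (39/-19.33)(89.66/84.5).

-2.141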